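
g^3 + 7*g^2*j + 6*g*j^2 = g*(g + j)*(g + 6*j)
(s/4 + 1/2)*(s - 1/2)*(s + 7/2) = s^3/4 + 5*s^2/4 + 17*s/16 - 7/8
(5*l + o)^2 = 25*l^2 + 10*l*o + o^2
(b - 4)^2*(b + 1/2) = b^3 - 15*b^2/2 + 12*b + 8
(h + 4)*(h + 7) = h^2 + 11*h + 28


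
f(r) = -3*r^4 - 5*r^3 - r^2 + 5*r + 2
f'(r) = -12*r^3 - 15*r^2 - 2*r + 5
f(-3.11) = -153.47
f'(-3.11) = 227.10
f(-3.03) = -136.11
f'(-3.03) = 207.16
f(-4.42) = -752.89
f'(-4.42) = 757.00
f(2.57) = -207.50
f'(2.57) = -302.91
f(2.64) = -229.49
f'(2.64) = -325.62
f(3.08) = -408.15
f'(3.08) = -494.07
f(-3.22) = -180.05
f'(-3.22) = 256.55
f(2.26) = -127.79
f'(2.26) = -214.65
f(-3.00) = -130.00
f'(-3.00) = 200.00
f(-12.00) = -53770.00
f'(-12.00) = 18605.00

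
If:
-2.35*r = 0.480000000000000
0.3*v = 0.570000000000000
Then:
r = -0.20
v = 1.90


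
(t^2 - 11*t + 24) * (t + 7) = t^3 - 4*t^2 - 53*t + 168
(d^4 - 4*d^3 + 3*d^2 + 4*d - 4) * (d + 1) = d^5 - 3*d^4 - d^3 + 7*d^2 - 4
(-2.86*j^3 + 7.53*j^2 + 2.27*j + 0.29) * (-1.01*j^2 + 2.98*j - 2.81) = 2.8886*j^5 - 16.1281*j^4 + 28.1833*j^3 - 14.6876*j^2 - 5.5145*j - 0.8149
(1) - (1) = 0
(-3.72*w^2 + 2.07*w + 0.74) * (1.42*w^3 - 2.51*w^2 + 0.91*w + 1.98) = -5.2824*w^5 + 12.2766*w^4 - 7.5301*w^3 - 7.3393*w^2 + 4.772*w + 1.4652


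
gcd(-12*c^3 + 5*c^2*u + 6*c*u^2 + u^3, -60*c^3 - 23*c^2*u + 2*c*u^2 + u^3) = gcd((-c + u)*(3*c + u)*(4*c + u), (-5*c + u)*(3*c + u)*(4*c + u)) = 12*c^2 + 7*c*u + u^2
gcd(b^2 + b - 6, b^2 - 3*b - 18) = b + 3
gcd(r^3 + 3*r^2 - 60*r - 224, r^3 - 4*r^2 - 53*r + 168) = r^2 - r - 56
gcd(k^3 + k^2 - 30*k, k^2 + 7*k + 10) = 1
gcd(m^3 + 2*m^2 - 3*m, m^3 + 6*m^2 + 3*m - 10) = m - 1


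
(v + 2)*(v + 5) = v^2 + 7*v + 10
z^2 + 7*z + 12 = (z + 3)*(z + 4)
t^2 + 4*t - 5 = (t - 1)*(t + 5)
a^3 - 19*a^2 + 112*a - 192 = (a - 8)^2*(a - 3)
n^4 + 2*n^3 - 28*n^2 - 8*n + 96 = (n - 4)*(n - 2)*(n + 2)*(n + 6)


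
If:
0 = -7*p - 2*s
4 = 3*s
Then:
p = -8/21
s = 4/3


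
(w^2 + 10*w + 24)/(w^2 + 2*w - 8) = (w + 6)/(w - 2)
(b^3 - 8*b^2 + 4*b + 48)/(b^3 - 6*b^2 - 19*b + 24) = (b^3 - 8*b^2 + 4*b + 48)/(b^3 - 6*b^2 - 19*b + 24)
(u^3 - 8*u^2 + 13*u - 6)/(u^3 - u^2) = 1 - 7/u + 6/u^2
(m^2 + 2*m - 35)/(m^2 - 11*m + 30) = (m + 7)/(m - 6)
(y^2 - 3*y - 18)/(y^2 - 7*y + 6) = (y + 3)/(y - 1)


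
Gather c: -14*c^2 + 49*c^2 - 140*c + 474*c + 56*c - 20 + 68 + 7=35*c^2 + 390*c + 55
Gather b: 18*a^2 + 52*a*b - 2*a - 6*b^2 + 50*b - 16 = 18*a^2 - 2*a - 6*b^2 + b*(52*a + 50) - 16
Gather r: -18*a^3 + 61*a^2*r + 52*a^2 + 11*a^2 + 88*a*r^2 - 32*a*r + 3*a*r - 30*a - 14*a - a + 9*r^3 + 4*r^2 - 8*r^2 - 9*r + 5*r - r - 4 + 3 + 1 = -18*a^3 + 63*a^2 - 45*a + 9*r^3 + r^2*(88*a - 4) + r*(61*a^2 - 29*a - 5)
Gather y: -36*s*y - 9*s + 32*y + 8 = -9*s + y*(32 - 36*s) + 8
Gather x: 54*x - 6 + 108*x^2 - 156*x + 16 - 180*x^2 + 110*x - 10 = -72*x^2 + 8*x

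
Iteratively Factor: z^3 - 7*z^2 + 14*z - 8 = (z - 4)*(z^2 - 3*z + 2) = (z - 4)*(z - 2)*(z - 1)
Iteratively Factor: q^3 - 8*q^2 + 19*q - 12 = (q - 4)*(q^2 - 4*q + 3) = (q - 4)*(q - 3)*(q - 1)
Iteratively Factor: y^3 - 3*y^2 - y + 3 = (y - 1)*(y^2 - 2*y - 3) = (y - 3)*(y - 1)*(y + 1)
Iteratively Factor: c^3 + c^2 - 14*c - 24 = (c + 3)*(c^2 - 2*c - 8) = (c - 4)*(c + 3)*(c + 2)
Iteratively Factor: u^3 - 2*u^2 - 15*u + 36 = (u + 4)*(u^2 - 6*u + 9) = (u - 3)*(u + 4)*(u - 3)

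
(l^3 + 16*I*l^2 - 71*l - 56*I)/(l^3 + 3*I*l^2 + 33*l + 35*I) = (l + 8*I)/(l - 5*I)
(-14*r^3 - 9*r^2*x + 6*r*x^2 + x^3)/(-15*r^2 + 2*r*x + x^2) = (-14*r^3 - 9*r^2*x + 6*r*x^2 + x^3)/(-15*r^2 + 2*r*x + x^2)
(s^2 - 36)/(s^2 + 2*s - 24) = (s - 6)/(s - 4)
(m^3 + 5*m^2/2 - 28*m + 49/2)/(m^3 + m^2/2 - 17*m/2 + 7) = (2*m^2 + 7*m - 49)/(2*m^2 + 3*m - 14)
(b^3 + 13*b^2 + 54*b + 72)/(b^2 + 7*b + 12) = b + 6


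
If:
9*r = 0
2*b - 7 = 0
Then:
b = 7/2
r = 0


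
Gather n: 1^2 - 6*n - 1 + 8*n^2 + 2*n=8*n^2 - 4*n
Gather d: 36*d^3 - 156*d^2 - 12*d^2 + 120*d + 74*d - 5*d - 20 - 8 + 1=36*d^3 - 168*d^2 + 189*d - 27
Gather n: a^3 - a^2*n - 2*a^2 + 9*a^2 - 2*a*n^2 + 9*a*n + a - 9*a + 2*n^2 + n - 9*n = a^3 + 7*a^2 - 8*a + n^2*(2 - 2*a) + n*(-a^2 + 9*a - 8)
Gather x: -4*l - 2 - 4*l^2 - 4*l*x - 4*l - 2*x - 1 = -4*l^2 - 8*l + x*(-4*l - 2) - 3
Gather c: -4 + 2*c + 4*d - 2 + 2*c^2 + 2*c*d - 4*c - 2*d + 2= 2*c^2 + c*(2*d - 2) + 2*d - 4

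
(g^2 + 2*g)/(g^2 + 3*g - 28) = g*(g + 2)/(g^2 + 3*g - 28)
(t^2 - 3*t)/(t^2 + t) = (t - 3)/(t + 1)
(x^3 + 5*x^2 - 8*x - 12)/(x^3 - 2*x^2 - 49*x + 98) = (x^2 + 7*x + 6)/(x^2 - 49)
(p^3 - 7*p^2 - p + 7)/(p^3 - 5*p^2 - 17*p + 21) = (p + 1)/(p + 3)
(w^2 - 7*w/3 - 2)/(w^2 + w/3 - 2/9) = 3*(w - 3)/(3*w - 1)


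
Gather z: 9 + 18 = 27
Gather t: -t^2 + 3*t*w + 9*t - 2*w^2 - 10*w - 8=-t^2 + t*(3*w + 9) - 2*w^2 - 10*w - 8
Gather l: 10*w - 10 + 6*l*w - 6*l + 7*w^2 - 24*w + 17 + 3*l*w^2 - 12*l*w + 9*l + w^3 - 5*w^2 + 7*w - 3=l*(3*w^2 - 6*w + 3) + w^3 + 2*w^2 - 7*w + 4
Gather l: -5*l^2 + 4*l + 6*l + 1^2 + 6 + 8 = -5*l^2 + 10*l + 15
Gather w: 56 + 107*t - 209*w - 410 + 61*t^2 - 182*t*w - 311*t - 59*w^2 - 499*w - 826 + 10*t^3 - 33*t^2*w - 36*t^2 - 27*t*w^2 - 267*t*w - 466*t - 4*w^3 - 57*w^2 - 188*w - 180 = 10*t^3 + 25*t^2 - 670*t - 4*w^3 + w^2*(-27*t - 116) + w*(-33*t^2 - 449*t - 896) - 1360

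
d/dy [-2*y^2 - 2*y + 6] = -4*y - 2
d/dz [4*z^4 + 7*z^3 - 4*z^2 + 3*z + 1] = 16*z^3 + 21*z^2 - 8*z + 3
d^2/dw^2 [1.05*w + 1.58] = 0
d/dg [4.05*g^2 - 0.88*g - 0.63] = 8.1*g - 0.88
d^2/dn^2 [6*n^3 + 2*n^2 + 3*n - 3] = 36*n + 4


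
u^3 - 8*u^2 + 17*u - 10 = (u - 5)*(u - 2)*(u - 1)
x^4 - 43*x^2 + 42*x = x*(x - 6)*(x - 1)*(x + 7)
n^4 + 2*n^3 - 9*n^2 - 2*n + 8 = (n - 2)*(n - 1)*(n + 1)*(n + 4)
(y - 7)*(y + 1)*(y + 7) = y^3 + y^2 - 49*y - 49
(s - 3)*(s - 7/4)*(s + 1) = s^3 - 15*s^2/4 + s/2 + 21/4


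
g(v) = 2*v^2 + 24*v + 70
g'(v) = 4*v + 24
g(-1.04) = 47.20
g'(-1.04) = 19.84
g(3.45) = 176.60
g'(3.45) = 37.80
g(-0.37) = 61.39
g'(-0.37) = 22.52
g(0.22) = 75.38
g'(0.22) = 24.88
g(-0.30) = 62.98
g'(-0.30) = 22.80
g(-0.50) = 58.50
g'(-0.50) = 22.00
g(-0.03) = 69.28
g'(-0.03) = 23.88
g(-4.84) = 0.69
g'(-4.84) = 4.64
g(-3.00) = 16.00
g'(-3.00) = 12.00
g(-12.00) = 70.00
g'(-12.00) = -24.00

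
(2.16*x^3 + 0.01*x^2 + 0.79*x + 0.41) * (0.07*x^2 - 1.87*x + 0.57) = 0.1512*x^5 - 4.0385*x^4 + 1.2678*x^3 - 1.4429*x^2 - 0.3164*x + 0.2337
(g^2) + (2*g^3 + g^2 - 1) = 2*g^3 + 2*g^2 - 1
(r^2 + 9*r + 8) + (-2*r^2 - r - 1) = -r^2 + 8*r + 7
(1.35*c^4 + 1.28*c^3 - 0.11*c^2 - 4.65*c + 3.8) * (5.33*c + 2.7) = 7.1955*c^5 + 10.4674*c^4 + 2.8697*c^3 - 25.0815*c^2 + 7.699*c + 10.26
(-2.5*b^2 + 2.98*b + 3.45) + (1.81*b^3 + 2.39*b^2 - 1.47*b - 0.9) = 1.81*b^3 - 0.11*b^2 + 1.51*b + 2.55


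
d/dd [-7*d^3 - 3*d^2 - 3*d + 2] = -21*d^2 - 6*d - 3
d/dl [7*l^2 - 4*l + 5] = 14*l - 4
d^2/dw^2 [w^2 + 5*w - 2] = 2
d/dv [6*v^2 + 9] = 12*v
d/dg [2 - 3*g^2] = -6*g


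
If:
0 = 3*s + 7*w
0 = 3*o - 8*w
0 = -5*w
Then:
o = 0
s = 0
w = 0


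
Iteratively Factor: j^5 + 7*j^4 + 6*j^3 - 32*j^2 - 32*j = (j + 1)*(j^4 + 6*j^3 - 32*j) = j*(j + 1)*(j^3 + 6*j^2 - 32) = j*(j + 1)*(j + 4)*(j^2 + 2*j - 8) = j*(j - 2)*(j + 1)*(j + 4)*(j + 4)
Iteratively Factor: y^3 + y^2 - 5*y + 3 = (y + 3)*(y^2 - 2*y + 1) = (y - 1)*(y + 3)*(y - 1)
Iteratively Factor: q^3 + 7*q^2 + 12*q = (q)*(q^2 + 7*q + 12) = q*(q + 3)*(q + 4)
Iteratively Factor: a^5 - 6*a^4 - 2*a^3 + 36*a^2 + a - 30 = (a - 3)*(a^4 - 3*a^3 - 11*a^2 + 3*a + 10) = (a - 3)*(a + 2)*(a^3 - 5*a^2 - a + 5) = (a - 3)*(a - 1)*(a + 2)*(a^2 - 4*a - 5) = (a - 5)*(a - 3)*(a - 1)*(a + 2)*(a + 1)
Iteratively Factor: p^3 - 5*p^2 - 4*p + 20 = (p + 2)*(p^2 - 7*p + 10) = (p - 5)*(p + 2)*(p - 2)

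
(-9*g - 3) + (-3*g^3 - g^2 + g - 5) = -3*g^3 - g^2 - 8*g - 8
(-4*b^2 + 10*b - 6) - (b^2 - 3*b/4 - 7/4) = -5*b^2 + 43*b/4 - 17/4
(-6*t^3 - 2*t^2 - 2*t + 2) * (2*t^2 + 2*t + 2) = -12*t^5 - 16*t^4 - 20*t^3 - 4*t^2 + 4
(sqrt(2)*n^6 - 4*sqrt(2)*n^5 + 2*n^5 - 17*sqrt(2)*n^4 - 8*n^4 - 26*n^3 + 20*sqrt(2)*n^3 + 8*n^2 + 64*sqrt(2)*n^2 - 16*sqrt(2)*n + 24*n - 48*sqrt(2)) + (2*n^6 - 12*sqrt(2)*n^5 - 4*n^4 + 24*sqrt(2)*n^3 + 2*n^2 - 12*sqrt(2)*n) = sqrt(2)*n^6 + 2*n^6 - 16*sqrt(2)*n^5 + 2*n^5 - 17*sqrt(2)*n^4 - 12*n^4 - 26*n^3 + 44*sqrt(2)*n^3 + 10*n^2 + 64*sqrt(2)*n^2 - 28*sqrt(2)*n + 24*n - 48*sqrt(2)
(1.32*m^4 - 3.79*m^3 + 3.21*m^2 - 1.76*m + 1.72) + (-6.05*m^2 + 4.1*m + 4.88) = 1.32*m^4 - 3.79*m^3 - 2.84*m^2 + 2.34*m + 6.6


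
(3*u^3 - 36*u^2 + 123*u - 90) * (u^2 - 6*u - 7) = 3*u^5 - 54*u^4 + 318*u^3 - 576*u^2 - 321*u + 630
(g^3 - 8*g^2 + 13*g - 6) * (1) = g^3 - 8*g^2 + 13*g - 6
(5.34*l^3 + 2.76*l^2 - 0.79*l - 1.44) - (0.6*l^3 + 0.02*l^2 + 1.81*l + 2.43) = 4.74*l^3 + 2.74*l^2 - 2.6*l - 3.87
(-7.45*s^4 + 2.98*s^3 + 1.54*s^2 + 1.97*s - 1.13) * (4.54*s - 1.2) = -33.823*s^5 + 22.4692*s^4 + 3.4156*s^3 + 7.0958*s^2 - 7.4942*s + 1.356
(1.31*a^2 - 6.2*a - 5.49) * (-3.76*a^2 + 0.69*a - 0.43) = -4.9256*a^4 + 24.2159*a^3 + 15.8011*a^2 - 1.1221*a + 2.3607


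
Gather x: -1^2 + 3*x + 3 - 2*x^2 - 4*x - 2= -2*x^2 - x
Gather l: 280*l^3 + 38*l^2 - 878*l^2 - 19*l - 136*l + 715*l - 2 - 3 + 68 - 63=280*l^3 - 840*l^2 + 560*l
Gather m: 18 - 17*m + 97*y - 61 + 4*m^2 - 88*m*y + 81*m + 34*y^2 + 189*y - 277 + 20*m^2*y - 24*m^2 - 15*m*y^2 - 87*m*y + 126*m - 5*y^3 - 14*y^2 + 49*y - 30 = m^2*(20*y - 20) + m*(-15*y^2 - 175*y + 190) - 5*y^3 + 20*y^2 + 335*y - 350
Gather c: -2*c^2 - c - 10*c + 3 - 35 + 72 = -2*c^2 - 11*c + 40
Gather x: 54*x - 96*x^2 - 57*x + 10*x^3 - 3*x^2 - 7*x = 10*x^3 - 99*x^2 - 10*x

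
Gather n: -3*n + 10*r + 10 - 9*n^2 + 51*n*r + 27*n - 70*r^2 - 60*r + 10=-9*n^2 + n*(51*r + 24) - 70*r^2 - 50*r + 20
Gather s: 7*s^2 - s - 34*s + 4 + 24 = 7*s^2 - 35*s + 28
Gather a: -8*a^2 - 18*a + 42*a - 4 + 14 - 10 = -8*a^2 + 24*a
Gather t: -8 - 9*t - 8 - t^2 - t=-t^2 - 10*t - 16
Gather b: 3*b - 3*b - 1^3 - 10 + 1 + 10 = 0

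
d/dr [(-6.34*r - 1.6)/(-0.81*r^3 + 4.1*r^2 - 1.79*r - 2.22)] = (-10.2708*r^3 + 22.106*r^2 + 13.12*r + 11.2108)/(0.6561*r^6 - 6.642*r^5 + 19.7098*r^4 - 11.0816*r^3 - 14.9999*r^2 + 7.9476*r + 4.9284)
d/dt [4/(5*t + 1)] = -20/(5*t + 1)^2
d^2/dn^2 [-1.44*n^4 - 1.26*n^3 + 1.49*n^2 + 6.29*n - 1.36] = -17.28*n^2 - 7.56*n + 2.98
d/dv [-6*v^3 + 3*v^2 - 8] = 6*v*(1 - 3*v)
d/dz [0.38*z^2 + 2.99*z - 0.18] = 0.76*z + 2.99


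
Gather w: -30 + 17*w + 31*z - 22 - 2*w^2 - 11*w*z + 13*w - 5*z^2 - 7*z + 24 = -2*w^2 + w*(30 - 11*z) - 5*z^2 + 24*z - 28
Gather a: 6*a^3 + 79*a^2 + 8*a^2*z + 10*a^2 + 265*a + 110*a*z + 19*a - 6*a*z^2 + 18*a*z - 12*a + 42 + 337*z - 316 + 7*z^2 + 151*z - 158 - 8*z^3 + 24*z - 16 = 6*a^3 + a^2*(8*z + 89) + a*(-6*z^2 + 128*z + 272) - 8*z^3 + 7*z^2 + 512*z - 448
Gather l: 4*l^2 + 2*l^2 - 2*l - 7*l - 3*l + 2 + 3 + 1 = 6*l^2 - 12*l + 6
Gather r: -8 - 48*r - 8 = -48*r - 16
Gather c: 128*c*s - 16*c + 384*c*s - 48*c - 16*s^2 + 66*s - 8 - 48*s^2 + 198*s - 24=c*(512*s - 64) - 64*s^2 + 264*s - 32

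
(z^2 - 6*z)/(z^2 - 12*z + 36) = z/(z - 6)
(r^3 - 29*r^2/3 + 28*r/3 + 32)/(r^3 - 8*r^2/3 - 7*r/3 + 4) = (r - 8)/(r - 1)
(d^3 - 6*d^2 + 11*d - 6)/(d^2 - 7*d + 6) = (d^2 - 5*d + 6)/(d - 6)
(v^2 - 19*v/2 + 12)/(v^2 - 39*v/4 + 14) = 2*(2*v - 3)/(4*v - 7)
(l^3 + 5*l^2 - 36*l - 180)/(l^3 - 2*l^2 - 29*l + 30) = (l + 6)/(l - 1)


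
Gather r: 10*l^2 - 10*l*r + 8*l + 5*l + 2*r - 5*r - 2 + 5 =10*l^2 + 13*l + r*(-10*l - 3) + 3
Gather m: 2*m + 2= 2*m + 2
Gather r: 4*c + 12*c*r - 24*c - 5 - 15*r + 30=-20*c + r*(12*c - 15) + 25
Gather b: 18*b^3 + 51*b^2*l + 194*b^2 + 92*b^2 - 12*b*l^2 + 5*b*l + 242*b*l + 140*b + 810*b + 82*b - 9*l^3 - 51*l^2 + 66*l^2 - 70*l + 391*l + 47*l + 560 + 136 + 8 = 18*b^3 + b^2*(51*l + 286) + b*(-12*l^2 + 247*l + 1032) - 9*l^3 + 15*l^2 + 368*l + 704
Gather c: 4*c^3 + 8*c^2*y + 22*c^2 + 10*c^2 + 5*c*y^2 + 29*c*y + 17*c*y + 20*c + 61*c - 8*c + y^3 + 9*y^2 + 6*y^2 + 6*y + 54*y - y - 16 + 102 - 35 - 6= 4*c^3 + c^2*(8*y + 32) + c*(5*y^2 + 46*y + 73) + y^3 + 15*y^2 + 59*y + 45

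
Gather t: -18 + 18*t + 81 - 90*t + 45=108 - 72*t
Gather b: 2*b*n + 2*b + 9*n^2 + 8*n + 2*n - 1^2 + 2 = b*(2*n + 2) + 9*n^2 + 10*n + 1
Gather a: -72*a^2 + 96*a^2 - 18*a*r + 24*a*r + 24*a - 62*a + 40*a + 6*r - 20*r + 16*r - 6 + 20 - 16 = 24*a^2 + a*(6*r + 2) + 2*r - 2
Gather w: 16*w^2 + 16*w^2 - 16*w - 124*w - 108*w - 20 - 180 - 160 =32*w^2 - 248*w - 360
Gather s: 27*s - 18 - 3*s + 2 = 24*s - 16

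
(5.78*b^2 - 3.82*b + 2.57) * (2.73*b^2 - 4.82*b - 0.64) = 15.7794*b^4 - 38.2882*b^3 + 21.7293*b^2 - 9.9426*b - 1.6448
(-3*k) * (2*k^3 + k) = -6*k^4 - 3*k^2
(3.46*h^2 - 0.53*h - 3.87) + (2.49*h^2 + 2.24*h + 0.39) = 5.95*h^2 + 1.71*h - 3.48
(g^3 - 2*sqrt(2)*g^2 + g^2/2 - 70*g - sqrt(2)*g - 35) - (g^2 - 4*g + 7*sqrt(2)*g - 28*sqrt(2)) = g^3 - 2*sqrt(2)*g^2 - g^2/2 - 66*g - 8*sqrt(2)*g - 35 + 28*sqrt(2)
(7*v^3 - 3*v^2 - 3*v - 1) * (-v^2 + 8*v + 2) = -7*v^5 + 59*v^4 - 7*v^3 - 29*v^2 - 14*v - 2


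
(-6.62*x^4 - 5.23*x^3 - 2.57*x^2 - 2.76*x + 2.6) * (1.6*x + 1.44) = -10.592*x^5 - 17.9008*x^4 - 11.6432*x^3 - 8.1168*x^2 + 0.1856*x + 3.744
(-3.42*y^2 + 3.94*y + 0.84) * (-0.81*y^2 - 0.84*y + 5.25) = 2.7702*y^4 - 0.3186*y^3 - 21.945*y^2 + 19.9794*y + 4.41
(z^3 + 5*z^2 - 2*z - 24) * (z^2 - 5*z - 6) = z^5 - 33*z^3 - 44*z^2 + 132*z + 144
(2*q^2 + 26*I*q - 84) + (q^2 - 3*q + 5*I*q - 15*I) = 3*q^2 - 3*q + 31*I*q - 84 - 15*I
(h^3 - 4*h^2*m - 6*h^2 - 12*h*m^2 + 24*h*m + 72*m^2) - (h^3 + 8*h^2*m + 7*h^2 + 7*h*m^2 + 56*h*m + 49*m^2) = -12*h^2*m - 13*h^2 - 19*h*m^2 - 32*h*m + 23*m^2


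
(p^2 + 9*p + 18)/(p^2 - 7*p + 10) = (p^2 + 9*p + 18)/(p^2 - 7*p + 10)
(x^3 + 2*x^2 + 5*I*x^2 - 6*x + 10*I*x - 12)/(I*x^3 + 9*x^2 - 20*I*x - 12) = (-I*x^3 + x^2*(5 - 2*I) + x*(10 + 6*I) + 12*I)/(x^3 - 9*I*x^2 - 20*x + 12*I)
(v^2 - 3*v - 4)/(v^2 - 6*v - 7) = (v - 4)/(v - 7)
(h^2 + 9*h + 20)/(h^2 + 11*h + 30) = (h + 4)/(h + 6)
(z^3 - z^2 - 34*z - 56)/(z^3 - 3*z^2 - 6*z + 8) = (z^2 - 3*z - 28)/(z^2 - 5*z + 4)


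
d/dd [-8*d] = -8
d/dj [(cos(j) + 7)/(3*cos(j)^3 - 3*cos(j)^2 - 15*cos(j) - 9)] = 2*(cos(j)^2 + 9*cos(j) - 16)*sin(j)/(3*(cos(j) - 3)^2*(cos(j) + 1)^3)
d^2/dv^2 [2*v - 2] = 0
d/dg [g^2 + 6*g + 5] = 2*g + 6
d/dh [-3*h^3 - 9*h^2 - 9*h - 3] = -9*h^2 - 18*h - 9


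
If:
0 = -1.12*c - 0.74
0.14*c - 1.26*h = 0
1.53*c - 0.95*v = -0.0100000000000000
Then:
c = -0.66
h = -0.07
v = -1.05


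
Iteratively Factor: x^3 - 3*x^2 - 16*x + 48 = (x - 3)*(x^2 - 16) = (x - 3)*(x + 4)*(x - 4)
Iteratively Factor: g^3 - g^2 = (g)*(g^2 - g) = g^2*(g - 1)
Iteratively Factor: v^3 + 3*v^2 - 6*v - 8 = (v + 1)*(v^2 + 2*v - 8) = (v - 2)*(v + 1)*(v + 4)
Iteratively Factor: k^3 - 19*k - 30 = (k + 2)*(k^2 - 2*k - 15) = (k - 5)*(k + 2)*(k + 3)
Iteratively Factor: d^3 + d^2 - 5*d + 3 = (d - 1)*(d^2 + 2*d - 3) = (d - 1)*(d + 3)*(d - 1)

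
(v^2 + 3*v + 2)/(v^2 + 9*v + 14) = (v + 1)/(v + 7)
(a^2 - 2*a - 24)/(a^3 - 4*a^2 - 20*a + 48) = 1/(a - 2)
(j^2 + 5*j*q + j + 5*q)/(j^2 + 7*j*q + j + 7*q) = (j + 5*q)/(j + 7*q)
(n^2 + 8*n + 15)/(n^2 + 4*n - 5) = (n + 3)/(n - 1)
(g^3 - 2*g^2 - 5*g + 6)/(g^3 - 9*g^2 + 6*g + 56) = (g^2 - 4*g + 3)/(g^2 - 11*g + 28)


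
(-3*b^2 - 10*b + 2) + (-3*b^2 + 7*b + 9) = -6*b^2 - 3*b + 11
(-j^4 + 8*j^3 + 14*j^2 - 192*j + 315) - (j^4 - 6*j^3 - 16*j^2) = -2*j^4 + 14*j^3 + 30*j^2 - 192*j + 315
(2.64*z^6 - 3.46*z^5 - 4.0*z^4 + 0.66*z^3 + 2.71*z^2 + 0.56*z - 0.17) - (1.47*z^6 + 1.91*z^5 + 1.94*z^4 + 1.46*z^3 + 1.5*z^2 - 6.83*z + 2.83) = 1.17*z^6 - 5.37*z^5 - 5.94*z^4 - 0.8*z^3 + 1.21*z^2 + 7.39*z - 3.0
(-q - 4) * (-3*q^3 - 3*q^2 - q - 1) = 3*q^4 + 15*q^3 + 13*q^2 + 5*q + 4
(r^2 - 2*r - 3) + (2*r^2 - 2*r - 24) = 3*r^2 - 4*r - 27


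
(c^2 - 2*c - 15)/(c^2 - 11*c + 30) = (c + 3)/(c - 6)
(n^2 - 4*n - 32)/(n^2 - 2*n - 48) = (n + 4)/(n + 6)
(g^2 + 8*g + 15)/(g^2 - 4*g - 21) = (g + 5)/(g - 7)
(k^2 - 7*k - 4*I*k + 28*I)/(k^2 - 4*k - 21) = (k - 4*I)/(k + 3)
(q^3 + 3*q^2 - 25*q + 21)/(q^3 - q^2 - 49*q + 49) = (q - 3)/(q - 7)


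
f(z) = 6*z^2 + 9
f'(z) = 12*z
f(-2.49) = 46.20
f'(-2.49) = -29.88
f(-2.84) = 57.39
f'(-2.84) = -34.08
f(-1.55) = 23.42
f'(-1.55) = -18.60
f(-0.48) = 10.38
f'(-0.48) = -5.76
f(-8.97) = 491.77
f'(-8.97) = -107.64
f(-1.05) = 15.62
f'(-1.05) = -12.60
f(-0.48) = 10.38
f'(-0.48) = -5.76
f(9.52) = 552.78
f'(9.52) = 114.24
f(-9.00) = 495.00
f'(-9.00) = -108.00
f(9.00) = 495.00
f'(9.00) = 108.00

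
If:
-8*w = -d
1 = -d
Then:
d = -1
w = -1/8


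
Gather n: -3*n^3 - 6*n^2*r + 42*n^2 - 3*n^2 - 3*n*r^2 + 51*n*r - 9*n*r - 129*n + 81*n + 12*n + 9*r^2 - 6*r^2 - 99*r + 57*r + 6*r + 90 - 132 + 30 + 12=-3*n^3 + n^2*(39 - 6*r) + n*(-3*r^2 + 42*r - 36) + 3*r^2 - 36*r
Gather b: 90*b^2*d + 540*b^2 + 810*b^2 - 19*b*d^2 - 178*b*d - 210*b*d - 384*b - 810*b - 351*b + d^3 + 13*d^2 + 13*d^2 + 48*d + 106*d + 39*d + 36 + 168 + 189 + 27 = b^2*(90*d + 1350) + b*(-19*d^2 - 388*d - 1545) + d^3 + 26*d^2 + 193*d + 420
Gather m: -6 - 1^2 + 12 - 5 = 0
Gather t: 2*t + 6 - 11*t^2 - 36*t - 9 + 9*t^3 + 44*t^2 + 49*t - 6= 9*t^3 + 33*t^2 + 15*t - 9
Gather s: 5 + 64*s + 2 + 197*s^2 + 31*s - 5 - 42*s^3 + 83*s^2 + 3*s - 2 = -42*s^3 + 280*s^2 + 98*s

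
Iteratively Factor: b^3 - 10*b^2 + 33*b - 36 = (b - 3)*(b^2 - 7*b + 12) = (b - 4)*(b - 3)*(b - 3)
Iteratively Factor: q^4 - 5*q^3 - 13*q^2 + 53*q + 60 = (q - 5)*(q^3 - 13*q - 12) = (q - 5)*(q + 1)*(q^2 - q - 12) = (q - 5)*(q + 1)*(q + 3)*(q - 4)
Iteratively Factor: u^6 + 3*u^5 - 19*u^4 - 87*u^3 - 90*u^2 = (u)*(u^5 + 3*u^4 - 19*u^3 - 87*u^2 - 90*u) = u*(u + 3)*(u^4 - 19*u^2 - 30*u) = u*(u + 2)*(u + 3)*(u^3 - 2*u^2 - 15*u) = u*(u - 5)*(u + 2)*(u + 3)*(u^2 + 3*u) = u*(u - 5)*(u + 2)*(u + 3)^2*(u)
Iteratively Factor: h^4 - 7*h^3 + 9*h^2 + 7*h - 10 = (h - 5)*(h^3 - 2*h^2 - h + 2) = (h - 5)*(h - 2)*(h^2 - 1) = (h - 5)*(h - 2)*(h - 1)*(h + 1)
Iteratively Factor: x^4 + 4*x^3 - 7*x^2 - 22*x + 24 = (x + 3)*(x^3 + x^2 - 10*x + 8) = (x - 1)*(x + 3)*(x^2 + 2*x - 8) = (x - 2)*(x - 1)*(x + 3)*(x + 4)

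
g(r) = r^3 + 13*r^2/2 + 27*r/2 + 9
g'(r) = 3*r^2 + 13*r + 27/2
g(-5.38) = -31.21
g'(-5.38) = 30.39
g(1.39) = 43.01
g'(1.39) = 37.37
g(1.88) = 64.00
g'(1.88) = 48.54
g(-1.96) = -0.02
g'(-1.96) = -0.46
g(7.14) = 800.75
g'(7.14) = 259.26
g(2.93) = 129.51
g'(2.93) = 77.34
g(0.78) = 23.96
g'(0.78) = 25.47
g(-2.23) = 0.13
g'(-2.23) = -0.57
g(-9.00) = -315.00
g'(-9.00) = 139.50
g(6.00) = 540.00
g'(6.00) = 199.50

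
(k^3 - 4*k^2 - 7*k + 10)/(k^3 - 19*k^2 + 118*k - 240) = (k^2 + k - 2)/(k^2 - 14*k + 48)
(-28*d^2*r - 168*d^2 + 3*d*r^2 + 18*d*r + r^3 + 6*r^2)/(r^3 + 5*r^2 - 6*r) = (-28*d^2 + 3*d*r + r^2)/(r*(r - 1))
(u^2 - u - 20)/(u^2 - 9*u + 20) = (u + 4)/(u - 4)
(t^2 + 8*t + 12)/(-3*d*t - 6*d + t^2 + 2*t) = (t + 6)/(-3*d + t)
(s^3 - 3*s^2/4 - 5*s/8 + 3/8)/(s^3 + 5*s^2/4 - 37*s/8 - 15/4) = (2*s^2 - 3*s + 1)/(2*s^2 + s - 10)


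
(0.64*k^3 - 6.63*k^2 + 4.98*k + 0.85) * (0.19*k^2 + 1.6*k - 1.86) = 0.1216*k^5 - 0.2357*k^4 - 10.8522*k^3 + 20.4613*k^2 - 7.9028*k - 1.581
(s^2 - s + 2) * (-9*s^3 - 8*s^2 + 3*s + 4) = -9*s^5 + s^4 - 7*s^3 - 15*s^2 + 2*s + 8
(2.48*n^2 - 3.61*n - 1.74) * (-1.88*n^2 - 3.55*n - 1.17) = -4.6624*n^4 - 2.0172*n^3 + 13.1851*n^2 + 10.4007*n + 2.0358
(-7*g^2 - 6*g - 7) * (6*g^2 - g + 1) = -42*g^4 - 29*g^3 - 43*g^2 + g - 7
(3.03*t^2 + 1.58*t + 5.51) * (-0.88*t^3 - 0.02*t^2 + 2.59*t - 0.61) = -2.6664*t^5 - 1.451*t^4 + 2.9673*t^3 + 2.1337*t^2 + 13.3071*t - 3.3611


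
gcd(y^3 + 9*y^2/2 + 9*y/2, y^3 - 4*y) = y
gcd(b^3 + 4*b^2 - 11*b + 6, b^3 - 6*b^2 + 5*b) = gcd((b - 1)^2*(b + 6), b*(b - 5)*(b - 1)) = b - 1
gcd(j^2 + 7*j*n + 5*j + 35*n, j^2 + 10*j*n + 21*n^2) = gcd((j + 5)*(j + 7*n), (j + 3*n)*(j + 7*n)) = j + 7*n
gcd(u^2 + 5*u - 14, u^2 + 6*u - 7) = u + 7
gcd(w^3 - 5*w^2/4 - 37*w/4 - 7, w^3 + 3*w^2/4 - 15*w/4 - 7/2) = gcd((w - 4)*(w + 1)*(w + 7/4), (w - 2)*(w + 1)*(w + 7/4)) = w^2 + 11*w/4 + 7/4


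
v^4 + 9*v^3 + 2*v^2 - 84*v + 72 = (v - 2)*(v - 1)*(v + 6)^2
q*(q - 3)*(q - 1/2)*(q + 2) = q^4 - 3*q^3/2 - 11*q^2/2 + 3*q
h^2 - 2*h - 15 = (h - 5)*(h + 3)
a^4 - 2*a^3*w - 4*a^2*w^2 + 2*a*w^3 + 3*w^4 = (a - 3*w)*(a - w)*(a + w)^2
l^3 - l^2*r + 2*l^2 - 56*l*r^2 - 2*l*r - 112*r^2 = (l + 2)*(l - 8*r)*(l + 7*r)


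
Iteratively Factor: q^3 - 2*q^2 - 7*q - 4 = (q + 1)*(q^2 - 3*q - 4) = (q + 1)^2*(q - 4)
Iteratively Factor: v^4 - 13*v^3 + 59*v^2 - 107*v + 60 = (v - 4)*(v^3 - 9*v^2 + 23*v - 15) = (v - 5)*(v - 4)*(v^2 - 4*v + 3) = (v - 5)*(v - 4)*(v - 1)*(v - 3)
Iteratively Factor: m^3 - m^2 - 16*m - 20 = (m + 2)*(m^2 - 3*m - 10) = (m - 5)*(m + 2)*(m + 2)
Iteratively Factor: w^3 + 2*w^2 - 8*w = (w - 2)*(w^2 + 4*w) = w*(w - 2)*(w + 4)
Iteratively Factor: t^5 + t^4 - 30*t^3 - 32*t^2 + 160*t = (t - 5)*(t^4 + 6*t^3 - 32*t) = t*(t - 5)*(t^3 + 6*t^2 - 32) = t*(t - 5)*(t + 4)*(t^2 + 2*t - 8) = t*(t - 5)*(t + 4)^2*(t - 2)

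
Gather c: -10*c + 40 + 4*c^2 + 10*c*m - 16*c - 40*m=4*c^2 + c*(10*m - 26) - 40*m + 40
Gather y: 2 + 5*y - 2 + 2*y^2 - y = 2*y^2 + 4*y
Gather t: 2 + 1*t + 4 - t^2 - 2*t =-t^2 - t + 6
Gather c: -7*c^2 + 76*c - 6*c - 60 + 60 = -7*c^2 + 70*c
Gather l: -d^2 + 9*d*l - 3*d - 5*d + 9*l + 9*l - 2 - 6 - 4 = -d^2 - 8*d + l*(9*d + 18) - 12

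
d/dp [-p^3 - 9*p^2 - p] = -3*p^2 - 18*p - 1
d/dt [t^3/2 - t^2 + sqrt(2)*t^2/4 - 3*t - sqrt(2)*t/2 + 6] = 3*t^2/2 - 2*t + sqrt(2)*t/2 - 3 - sqrt(2)/2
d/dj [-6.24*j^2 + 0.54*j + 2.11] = 0.54 - 12.48*j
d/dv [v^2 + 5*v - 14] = 2*v + 5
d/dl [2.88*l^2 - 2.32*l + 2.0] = 5.76*l - 2.32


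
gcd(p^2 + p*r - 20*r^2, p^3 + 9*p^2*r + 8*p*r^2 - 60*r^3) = p + 5*r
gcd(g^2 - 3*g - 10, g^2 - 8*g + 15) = g - 5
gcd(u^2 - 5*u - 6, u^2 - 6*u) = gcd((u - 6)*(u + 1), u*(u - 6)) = u - 6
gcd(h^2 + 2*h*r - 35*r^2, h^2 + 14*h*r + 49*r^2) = h + 7*r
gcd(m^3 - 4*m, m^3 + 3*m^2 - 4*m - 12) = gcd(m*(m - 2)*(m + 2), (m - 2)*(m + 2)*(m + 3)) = m^2 - 4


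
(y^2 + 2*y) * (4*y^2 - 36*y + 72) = 4*y^4 - 28*y^3 + 144*y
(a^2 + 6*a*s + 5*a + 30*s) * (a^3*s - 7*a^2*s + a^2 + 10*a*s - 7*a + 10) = a^5*s + 6*a^4*s^2 - 2*a^4*s + a^4 - 12*a^3*s^2 - 19*a^3*s - 2*a^3 - 150*a^2*s^2 + 38*a^2*s - 25*a^2 + 300*a*s^2 - 150*a*s + 50*a + 300*s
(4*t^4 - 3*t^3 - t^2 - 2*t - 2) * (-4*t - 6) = -16*t^5 - 12*t^4 + 22*t^3 + 14*t^2 + 20*t + 12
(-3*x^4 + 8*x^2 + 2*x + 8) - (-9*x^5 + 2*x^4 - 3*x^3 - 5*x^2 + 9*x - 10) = 9*x^5 - 5*x^4 + 3*x^3 + 13*x^2 - 7*x + 18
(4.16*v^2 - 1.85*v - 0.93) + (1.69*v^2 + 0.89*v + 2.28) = 5.85*v^2 - 0.96*v + 1.35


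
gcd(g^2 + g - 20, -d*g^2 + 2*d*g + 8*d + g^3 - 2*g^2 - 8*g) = g - 4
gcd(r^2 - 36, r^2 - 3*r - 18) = r - 6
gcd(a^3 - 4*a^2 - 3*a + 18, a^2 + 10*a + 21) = 1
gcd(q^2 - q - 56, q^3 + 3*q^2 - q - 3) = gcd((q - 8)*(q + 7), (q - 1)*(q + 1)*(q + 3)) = 1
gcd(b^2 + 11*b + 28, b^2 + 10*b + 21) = b + 7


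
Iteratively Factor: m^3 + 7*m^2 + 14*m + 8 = (m + 4)*(m^2 + 3*m + 2) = (m + 1)*(m + 4)*(m + 2)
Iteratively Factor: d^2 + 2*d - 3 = (d + 3)*(d - 1)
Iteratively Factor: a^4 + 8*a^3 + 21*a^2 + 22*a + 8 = (a + 1)*(a^3 + 7*a^2 + 14*a + 8) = (a + 1)^2*(a^2 + 6*a + 8) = (a + 1)^2*(a + 2)*(a + 4)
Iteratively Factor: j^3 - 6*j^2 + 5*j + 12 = (j + 1)*(j^2 - 7*j + 12) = (j - 4)*(j + 1)*(j - 3)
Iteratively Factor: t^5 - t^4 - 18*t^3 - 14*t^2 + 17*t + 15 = (t - 1)*(t^4 - 18*t^2 - 32*t - 15) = (t - 5)*(t - 1)*(t^3 + 5*t^2 + 7*t + 3) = (t - 5)*(t - 1)*(t + 3)*(t^2 + 2*t + 1) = (t - 5)*(t - 1)*(t + 1)*(t + 3)*(t + 1)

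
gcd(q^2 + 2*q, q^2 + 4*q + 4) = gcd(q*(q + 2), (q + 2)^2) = q + 2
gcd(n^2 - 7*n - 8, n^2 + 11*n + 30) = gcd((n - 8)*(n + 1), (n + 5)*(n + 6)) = 1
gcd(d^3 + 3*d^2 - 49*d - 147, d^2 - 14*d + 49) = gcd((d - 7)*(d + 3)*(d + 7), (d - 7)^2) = d - 7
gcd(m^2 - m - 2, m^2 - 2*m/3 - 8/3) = m - 2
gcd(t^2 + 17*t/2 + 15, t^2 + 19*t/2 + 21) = t + 6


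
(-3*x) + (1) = 1 - 3*x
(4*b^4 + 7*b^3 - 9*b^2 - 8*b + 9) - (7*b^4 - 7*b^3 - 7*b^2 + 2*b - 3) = -3*b^4 + 14*b^3 - 2*b^2 - 10*b + 12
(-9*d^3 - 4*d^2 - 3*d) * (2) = -18*d^3 - 8*d^2 - 6*d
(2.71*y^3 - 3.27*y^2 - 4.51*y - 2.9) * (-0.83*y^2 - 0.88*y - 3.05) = -2.2493*y^5 + 0.3293*y^4 - 1.6446*y^3 + 16.3493*y^2 + 16.3075*y + 8.845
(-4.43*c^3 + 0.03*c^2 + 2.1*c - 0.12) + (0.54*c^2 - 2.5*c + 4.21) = -4.43*c^3 + 0.57*c^2 - 0.4*c + 4.09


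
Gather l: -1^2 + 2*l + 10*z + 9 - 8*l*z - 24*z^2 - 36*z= l*(2 - 8*z) - 24*z^2 - 26*z + 8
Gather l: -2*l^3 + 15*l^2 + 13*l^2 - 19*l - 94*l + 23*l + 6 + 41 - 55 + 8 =-2*l^3 + 28*l^2 - 90*l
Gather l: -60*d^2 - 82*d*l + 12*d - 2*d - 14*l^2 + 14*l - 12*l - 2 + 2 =-60*d^2 + 10*d - 14*l^2 + l*(2 - 82*d)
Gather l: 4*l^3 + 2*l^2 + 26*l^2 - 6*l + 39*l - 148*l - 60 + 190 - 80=4*l^3 + 28*l^2 - 115*l + 50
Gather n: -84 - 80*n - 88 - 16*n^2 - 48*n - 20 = -16*n^2 - 128*n - 192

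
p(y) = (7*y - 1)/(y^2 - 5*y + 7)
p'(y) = (5 - 2*y)*(7*y - 1)/(y^2 - 5*y + 7)^2 + 7/(y^2 - 5*y + 7)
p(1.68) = 7.56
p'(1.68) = 13.64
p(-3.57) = -0.69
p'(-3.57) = -0.04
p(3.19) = 17.40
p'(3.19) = -13.87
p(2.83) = 21.90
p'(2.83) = -8.68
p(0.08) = -0.07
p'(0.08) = 1.01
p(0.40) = 0.35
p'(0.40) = 1.64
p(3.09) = 18.79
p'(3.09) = -13.81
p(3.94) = 9.41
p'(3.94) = -7.12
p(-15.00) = -0.35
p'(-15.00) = -0.02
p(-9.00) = -0.48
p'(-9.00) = -0.03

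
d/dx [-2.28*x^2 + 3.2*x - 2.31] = 3.2 - 4.56*x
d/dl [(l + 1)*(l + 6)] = 2*l + 7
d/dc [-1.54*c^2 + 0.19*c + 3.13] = 0.19 - 3.08*c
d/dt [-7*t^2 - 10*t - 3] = -14*t - 10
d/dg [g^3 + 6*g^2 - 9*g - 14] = 3*g^2 + 12*g - 9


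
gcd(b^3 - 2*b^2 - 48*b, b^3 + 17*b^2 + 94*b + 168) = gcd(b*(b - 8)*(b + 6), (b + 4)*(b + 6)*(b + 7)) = b + 6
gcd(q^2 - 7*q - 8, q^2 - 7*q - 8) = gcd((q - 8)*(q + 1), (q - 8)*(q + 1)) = q^2 - 7*q - 8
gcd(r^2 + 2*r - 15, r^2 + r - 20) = r + 5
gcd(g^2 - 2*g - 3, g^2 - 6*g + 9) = g - 3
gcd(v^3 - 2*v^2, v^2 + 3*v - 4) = 1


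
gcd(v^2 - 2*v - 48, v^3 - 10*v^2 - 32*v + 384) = v^2 - 2*v - 48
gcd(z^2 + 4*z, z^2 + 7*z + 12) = z + 4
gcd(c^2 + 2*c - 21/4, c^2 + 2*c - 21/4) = c^2 + 2*c - 21/4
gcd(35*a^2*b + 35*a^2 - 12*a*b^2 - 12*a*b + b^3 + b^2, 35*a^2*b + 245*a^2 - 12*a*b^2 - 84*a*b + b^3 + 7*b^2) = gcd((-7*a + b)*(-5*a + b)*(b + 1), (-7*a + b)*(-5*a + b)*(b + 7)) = 35*a^2 - 12*a*b + b^2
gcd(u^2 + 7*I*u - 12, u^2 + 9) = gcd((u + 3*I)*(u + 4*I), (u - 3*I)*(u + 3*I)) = u + 3*I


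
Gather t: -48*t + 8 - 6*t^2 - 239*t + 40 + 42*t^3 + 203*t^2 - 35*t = 42*t^3 + 197*t^2 - 322*t + 48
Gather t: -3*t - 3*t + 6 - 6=-6*t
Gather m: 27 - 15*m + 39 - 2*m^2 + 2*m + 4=-2*m^2 - 13*m + 70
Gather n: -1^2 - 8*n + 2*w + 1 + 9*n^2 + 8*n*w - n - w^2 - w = 9*n^2 + n*(8*w - 9) - w^2 + w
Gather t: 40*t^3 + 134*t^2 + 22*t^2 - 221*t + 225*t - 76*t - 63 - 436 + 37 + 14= 40*t^3 + 156*t^2 - 72*t - 448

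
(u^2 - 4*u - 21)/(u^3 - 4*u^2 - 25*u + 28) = (u + 3)/(u^2 + 3*u - 4)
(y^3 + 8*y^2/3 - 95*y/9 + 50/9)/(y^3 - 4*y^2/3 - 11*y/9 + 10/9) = (y + 5)/(y + 1)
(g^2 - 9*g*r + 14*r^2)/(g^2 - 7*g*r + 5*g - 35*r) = (g - 2*r)/(g + 5)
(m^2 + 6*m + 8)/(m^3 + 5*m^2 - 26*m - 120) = (m + 2)/(m^2 + m - 30)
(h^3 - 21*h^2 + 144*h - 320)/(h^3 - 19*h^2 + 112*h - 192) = (h - 5)/(h - 3)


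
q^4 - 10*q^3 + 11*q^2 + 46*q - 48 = (q - 8)*(q - 3)*(q - 1)*(q + 2)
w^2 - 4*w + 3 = (w - 3)*(w - 1)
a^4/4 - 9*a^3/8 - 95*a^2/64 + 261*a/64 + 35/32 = (a/4 + 1/2)*(a - 5)*(a - 7/4)*(a + 1/4)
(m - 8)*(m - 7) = m^2 - 15*m + 56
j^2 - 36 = (j - 6)*(j + 6)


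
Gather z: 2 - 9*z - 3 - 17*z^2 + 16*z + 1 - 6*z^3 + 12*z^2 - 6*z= -6*z^3 - 5*z^2 + z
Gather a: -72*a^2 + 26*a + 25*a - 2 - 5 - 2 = -72*a^2 + 51*a - 9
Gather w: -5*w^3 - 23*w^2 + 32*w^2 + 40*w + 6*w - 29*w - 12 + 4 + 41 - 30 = -5*w^3 + 9*w^2 + 17*w + 3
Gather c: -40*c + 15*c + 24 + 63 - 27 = 60 - 25*c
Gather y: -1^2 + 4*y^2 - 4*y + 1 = 4*y^2 - 4*y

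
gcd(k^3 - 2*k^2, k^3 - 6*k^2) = k^2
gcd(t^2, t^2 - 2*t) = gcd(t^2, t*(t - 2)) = t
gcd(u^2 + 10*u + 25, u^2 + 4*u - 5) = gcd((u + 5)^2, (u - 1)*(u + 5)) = u + 5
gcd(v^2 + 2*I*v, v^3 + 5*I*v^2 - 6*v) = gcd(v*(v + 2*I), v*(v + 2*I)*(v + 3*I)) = v^2 + 2*I*v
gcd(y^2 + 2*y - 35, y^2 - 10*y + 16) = 1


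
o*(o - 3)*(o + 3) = o^3 - 9*o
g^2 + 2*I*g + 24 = (g - 4*I)*(g + 6*I)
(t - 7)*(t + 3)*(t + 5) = t^3 + t^2 - 41*t - 105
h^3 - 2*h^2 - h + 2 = (h - 2)*(h - 1)*(h + 1)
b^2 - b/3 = b*(b - 1/3)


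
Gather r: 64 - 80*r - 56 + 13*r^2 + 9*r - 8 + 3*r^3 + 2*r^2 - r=3*r^3 + 15*r^2 - 72*r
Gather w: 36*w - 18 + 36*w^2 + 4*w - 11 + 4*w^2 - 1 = 40*w^2 + 40*w - 30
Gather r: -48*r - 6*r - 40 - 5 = -54*r - 45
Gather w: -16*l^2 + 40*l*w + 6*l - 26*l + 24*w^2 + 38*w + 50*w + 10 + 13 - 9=-16*l^2 - 20*l + 24*w^2 + w*(40*l + 88) + 14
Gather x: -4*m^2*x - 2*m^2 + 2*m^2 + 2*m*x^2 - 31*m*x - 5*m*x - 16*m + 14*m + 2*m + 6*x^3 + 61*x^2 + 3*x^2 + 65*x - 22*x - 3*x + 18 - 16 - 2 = 6*x^3 + x^2*(2*m + 64) + x*(-4*m^2 - 36*m + 40)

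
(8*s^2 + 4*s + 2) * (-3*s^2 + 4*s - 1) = -24*s^4 + 20*s^3 + 2*s^2 + 4*s - 2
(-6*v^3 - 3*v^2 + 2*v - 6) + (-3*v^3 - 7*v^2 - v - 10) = -9*v^3 - 10*v^2 + v - 16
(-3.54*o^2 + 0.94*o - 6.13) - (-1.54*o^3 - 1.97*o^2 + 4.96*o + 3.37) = 1.54*o^3 - 1.57*o^2 - 4.02*o - 9.5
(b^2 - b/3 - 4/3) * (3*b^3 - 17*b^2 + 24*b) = 3*b^5 - 18*b^4 + 77*b^3/3 + 44*b^2/3 - 32*b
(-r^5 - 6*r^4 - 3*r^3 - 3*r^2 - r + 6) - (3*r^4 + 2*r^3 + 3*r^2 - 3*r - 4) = -r^5 - 9*r^4 - 5*r^3 - 6*r^2 + 2*r + 10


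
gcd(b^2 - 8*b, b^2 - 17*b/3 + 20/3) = 1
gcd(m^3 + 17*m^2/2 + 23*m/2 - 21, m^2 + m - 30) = m + 6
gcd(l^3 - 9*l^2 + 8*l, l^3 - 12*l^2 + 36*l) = l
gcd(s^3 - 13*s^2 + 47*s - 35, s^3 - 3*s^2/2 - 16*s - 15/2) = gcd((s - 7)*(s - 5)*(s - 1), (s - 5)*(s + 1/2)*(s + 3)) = s - 5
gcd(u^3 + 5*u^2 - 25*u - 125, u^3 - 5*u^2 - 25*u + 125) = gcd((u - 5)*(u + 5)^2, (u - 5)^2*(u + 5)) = u^2 - 25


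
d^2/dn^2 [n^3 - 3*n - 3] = 6*n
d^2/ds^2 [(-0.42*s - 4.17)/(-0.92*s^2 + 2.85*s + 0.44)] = ((-2.3184*s - 5.2788)*(-0.92*s^2 + 2.85*s + 0.44) - (0.42*s + 4.17)*(1.84*s - 2.85)*(3.68*s - 5.7))/(-0.92*s^2 + 2.85*s + 0.44)^3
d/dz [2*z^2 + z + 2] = 4*z + 1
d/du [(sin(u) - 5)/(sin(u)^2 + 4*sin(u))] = (-cos(u) + 10/tan(u) + 20*cos(u)/sin(u)^2)/(sin(u) + 4)^2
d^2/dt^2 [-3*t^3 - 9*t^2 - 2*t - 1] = -18*t - 18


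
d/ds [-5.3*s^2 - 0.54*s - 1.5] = -10.6*s - 0.54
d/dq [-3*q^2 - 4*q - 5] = -6*q - 4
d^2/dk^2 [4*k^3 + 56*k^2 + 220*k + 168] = 24*k + 112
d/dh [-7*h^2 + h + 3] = 1 - 14*h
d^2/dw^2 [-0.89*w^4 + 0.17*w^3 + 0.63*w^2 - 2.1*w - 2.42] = -10.68*w^2 + 1.02*w + 1.26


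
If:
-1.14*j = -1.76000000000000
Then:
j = 1.54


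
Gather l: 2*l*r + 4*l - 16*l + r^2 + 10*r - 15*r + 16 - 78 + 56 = l*(2*r - 12) + r^2 - 5*r - 6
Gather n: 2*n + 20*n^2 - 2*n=20*n^2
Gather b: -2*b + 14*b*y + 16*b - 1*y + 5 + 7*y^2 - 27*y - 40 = b*(14*y + 14) + 7*y^2 - 28*y - 35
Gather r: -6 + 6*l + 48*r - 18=6*l + 48*r - 24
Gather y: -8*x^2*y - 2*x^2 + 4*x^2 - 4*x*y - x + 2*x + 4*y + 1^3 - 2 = 2*x^2 + x + y*(-8*x^2 - 4*x + 4) - 1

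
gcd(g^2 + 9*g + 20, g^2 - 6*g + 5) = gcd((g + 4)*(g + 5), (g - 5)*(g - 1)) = 1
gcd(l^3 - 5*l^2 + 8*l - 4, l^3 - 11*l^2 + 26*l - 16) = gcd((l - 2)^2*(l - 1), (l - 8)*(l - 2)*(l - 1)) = l^2 - 3*l + 2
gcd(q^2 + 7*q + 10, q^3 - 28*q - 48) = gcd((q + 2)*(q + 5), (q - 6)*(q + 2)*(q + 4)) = q + 2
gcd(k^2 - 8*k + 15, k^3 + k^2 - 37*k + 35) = k - 5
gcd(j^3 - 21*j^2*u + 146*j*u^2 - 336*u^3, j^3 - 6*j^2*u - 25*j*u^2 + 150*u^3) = -j + 6*u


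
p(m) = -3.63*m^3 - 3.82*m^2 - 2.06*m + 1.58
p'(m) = -10.89*m^2 - 7.64*m - 2.06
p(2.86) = -120.48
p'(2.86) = -112.99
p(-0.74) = 2.48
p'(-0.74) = -2.37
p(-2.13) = 23.72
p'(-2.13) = -35.19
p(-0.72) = 2.44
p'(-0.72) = -2.20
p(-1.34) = 6.22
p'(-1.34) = -11.38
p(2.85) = -119.35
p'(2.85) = -112.29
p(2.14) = -55.90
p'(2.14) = -68.28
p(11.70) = -6359.30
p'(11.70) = -1582.18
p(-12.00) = 5748.86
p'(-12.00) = -1478.54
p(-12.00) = 5748.86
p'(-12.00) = -1478.54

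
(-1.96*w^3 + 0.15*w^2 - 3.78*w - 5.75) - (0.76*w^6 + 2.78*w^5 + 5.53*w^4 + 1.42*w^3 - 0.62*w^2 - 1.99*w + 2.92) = -0.76*w^6 - 2.78*w^5 - 5.53*w^4 - 3.38*w^3 + 0.77*w^2 - 1.79*w - 8.67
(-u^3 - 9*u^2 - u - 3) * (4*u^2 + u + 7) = -4*u^5 - 37*u^4 - 20*u^3 - 76*u^2 - 10*u - 21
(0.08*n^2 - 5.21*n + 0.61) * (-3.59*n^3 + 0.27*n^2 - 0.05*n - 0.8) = -0.2872*n^5 + 18.7255*n^4 - 3.6006*n^3 + 0.3612*n^2 + 4.1375*n - 0.488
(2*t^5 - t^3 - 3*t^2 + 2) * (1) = 2*t^5 - t^3 - 3*t^2 + 2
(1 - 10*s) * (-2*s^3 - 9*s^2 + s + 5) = 20*s^4 + 88*s^3 - 19*s^2 - 49*s + 5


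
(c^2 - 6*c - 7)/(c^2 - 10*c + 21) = (c + 1)/(c - 3)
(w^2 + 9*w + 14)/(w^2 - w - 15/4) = 4*(w^2 + 9*w + 14)/(4*w^2 - 4*w - 15)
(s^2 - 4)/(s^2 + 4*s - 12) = (s + 2)/(s + 6)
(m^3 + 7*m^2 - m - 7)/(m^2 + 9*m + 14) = (m^2 - 1)/(m + 2)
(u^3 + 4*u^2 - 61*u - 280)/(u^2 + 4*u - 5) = (u^2 - u - 56)/(u - 1)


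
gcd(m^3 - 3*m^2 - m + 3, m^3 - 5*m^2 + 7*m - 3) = m^2 - 4*m + 3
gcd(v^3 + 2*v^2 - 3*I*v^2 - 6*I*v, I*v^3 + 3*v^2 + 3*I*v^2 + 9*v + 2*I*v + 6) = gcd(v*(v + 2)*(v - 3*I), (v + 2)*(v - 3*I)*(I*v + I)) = v^2 + v*(2 - 3*I) - 6*I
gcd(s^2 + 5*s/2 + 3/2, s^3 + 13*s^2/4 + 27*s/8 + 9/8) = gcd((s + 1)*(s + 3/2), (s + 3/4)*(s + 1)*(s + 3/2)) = s^2 + 5*s/2 + 3/2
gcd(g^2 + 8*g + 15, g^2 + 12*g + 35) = g + 5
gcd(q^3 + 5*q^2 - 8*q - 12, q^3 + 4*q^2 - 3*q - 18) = q - 2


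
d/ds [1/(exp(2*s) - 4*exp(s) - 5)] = 2*(2 - exp(s))*exp(s)/(-exp(2*s) + 4*exp(s) + 5)^2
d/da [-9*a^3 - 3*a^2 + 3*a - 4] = -27*a^2 - 6*a + 3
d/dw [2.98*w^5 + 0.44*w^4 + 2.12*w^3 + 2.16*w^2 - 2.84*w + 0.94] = 14.9*w^4 + 1.76*w^3 + 6.36*w^2 + 4.32*w - 2.84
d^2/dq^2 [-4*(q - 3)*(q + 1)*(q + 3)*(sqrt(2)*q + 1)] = -48*sqrt(2)*q^2 - 24*sqrt(2)*q - 24*q - 8 + 72*sqrt(2)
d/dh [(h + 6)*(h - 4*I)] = 2*h + 6 - 4*I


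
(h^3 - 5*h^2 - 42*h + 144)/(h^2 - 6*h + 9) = (h^2 - 2*h - 48)/(h - 3)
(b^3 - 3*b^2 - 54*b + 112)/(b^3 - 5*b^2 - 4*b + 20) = (b^2 - b - 56)/(b^2 - 3*b - 10)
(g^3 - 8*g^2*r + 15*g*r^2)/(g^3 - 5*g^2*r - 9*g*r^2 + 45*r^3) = g/(g + 3*r)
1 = 1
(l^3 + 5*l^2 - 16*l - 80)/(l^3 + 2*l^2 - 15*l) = (l^2 - 16)/(l*(l - 3))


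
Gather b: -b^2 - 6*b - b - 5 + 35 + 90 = -b^2 - 7*b + 120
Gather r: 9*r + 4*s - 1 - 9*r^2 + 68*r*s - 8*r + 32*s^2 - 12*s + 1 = -9*r^2 + r*(68*s + 1) + 32*s^2 - 8*s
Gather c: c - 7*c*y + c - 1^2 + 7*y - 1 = c*(2 - 7*y) + 7*y - 2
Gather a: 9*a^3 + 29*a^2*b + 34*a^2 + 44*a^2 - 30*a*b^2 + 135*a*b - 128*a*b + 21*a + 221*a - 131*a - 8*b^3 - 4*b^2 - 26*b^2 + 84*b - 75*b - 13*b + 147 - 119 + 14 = 9*a^3 + a^2*(29*b + 78) + a*(-30*b^2 + 7*b + 111) - 8*b^3 - 30*b^2 - 4*b + 42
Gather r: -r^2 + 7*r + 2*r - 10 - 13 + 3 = -r^2 + 9*r - 20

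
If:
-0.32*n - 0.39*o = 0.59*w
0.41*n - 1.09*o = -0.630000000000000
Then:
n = -1.26420287006094*w - 0.482995871830155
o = 0.396304305091409 - 0.475525850206408*w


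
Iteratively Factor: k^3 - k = (k - 1)*(k^2 + k) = (k - 1)*(k + 1)*(k)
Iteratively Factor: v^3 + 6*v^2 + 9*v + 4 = (v + 4)*(v^2 + 2*v + 1) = (v + 1)*(v + 4)*(v + 1)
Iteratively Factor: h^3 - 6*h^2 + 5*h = (h - 5)*(h^2 - h) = (h - 5)*(h - 1)*(h)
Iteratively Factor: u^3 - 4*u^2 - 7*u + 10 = (u - 5)*(u^2 + u - 2) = (u - 5)*(u + 2)*(u - 1)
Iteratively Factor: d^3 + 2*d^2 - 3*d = (d)*(d^2 + 2*d - 3) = d*(d - 1)*(d + 3)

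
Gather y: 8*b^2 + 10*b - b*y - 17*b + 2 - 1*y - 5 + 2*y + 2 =8*b^2 - 7*b + y*(1 - b) - 1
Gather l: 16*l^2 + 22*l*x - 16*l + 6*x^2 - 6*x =16*l^2 + l*(22*x - 16) + 6*x^2 - 6*x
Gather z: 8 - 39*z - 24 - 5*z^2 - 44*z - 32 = -5*z^2 - 83*z - 48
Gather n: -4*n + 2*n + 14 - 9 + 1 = 6 - 2*n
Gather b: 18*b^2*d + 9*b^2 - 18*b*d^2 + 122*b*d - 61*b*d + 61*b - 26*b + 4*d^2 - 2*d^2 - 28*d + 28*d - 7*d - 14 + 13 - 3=b^2*(18*d + 9) + b*(-18*d^2 + 61*d + 35) + 2*d^2 - 7*d - 4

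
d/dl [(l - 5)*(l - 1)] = 2*l - 6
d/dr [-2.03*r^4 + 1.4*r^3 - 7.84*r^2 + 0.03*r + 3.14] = -8.12*r^3 + 4.2*r^2 - 15.68*r + 0.03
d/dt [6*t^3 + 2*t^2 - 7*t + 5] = 18*t^2 + 4*t - 7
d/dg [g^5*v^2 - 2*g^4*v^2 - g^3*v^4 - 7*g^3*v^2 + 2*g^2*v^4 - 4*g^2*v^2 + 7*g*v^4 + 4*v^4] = v^2*(5*g^4 - 8*g^3 - 3*g^2*v^2 - 21*g^2 + 4*g*v^2 - 8*g + 7*v^2)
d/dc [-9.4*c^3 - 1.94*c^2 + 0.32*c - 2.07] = -28.2*c^2 - 3.88*c + 0.32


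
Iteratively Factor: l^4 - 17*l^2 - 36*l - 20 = (l + 2)*(l^3 - 2*l^2 - 13*l - 10) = (l + 1)*(l + 2)*(l^2 - 3*l - 10) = (l - 5)*(l + 1)*(l + 2)*(l + 2)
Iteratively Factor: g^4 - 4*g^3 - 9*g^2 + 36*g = (g)*(g^3 - 4*g^2 - 9*g + 36) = g*(g + 3)*(g^2 - 7*g + 12) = g*(g - 3)*(g + 3)*(g - 4)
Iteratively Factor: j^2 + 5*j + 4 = (j + 1)*(j + 4)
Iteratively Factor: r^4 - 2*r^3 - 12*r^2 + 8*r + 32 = (r - 2)*(r^3 - 12*r - 16) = (r - 2)*(r + 2)*(r^2 - 2*r - 8) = (r - 2)*(r + 2)^2*(r - 4)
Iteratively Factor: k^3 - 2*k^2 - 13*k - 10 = (k + 2)*(k^2 - 4*k - 5) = (k - 5)*(k + 2)*(k + 1)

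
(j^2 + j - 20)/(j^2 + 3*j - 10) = (j - 4)/(j - 2)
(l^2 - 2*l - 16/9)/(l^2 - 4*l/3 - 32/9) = (3*l + 2)/(3*l + 4)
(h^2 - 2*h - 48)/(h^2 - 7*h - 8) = (h + 6)/(h + 1)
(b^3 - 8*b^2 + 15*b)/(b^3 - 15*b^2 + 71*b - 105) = b/(b - 7)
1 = 1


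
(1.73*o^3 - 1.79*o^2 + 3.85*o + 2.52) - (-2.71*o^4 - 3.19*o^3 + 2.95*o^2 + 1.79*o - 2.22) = 2.71*o^4 + 4.92*o^3 - 4.74*o^2 + 2.06*o + 4.74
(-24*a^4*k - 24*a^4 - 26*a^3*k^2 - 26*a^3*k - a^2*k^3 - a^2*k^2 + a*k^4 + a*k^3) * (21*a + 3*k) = -504*a^5*k - 504*a^5 - 618*a^4*k^2 - 618*a^4*k - 99*a^3*k^3 - 99*a^3*k^2 + 18*a^2*k^4 + 18*a^2*k^3 + 3*a*k^5 + 3*a*k^4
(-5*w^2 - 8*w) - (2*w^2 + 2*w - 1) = -7*w^2 - 10*w + 1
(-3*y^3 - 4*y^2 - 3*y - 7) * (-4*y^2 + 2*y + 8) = 12*y^5 + 10*y^4 - 20*y^3 - 10*y^2 - 38*y - 56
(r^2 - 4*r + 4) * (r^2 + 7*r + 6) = r^4 + 3*r^3 - 18*r^2 + 4*r + 24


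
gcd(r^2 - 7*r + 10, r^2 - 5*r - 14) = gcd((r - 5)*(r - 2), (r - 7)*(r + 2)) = 1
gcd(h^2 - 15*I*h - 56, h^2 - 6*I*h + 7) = h - 7*I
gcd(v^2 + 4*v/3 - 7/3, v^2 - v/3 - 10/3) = 1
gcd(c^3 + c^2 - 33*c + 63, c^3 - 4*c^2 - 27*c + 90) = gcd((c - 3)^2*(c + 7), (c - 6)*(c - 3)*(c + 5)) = c - 3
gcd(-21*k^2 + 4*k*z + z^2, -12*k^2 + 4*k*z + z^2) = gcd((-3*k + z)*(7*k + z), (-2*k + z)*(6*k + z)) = 1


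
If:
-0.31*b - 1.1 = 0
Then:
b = -3.55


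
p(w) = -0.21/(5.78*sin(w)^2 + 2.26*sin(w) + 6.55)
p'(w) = -0.21*(-11.56*sin(w)*cos(w) - 2.26*cos(w))/(5.78*sin(w)^2 + 2.26*sin(w) + 6.55)^2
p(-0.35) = -0.03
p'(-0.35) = -0.01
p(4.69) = -0.02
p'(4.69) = 0.00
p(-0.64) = -0.03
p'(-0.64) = -0.01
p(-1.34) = -0.02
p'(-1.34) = -0.00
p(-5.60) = -0.02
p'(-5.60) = 0.01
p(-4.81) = -0.01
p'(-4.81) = 0.00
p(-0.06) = -0.03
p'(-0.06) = 0.01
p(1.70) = -0.01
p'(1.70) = -0.00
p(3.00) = -0.03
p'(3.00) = -0.02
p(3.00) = -0.03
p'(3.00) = -0.02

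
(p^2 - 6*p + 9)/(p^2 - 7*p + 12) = (p - 3)/(p - 4)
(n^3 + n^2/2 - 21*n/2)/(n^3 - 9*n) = (n + 7/2)/(n + 3)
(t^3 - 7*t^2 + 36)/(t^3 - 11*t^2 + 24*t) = (t^2 - 4*t - 12)/(t*(t - 8))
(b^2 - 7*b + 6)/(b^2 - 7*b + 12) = (b^2 - 7*b + 6)/(b^2 - 7*b + 12)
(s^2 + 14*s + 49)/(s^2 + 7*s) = (s + 7)/s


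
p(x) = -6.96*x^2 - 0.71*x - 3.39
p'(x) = -13.92*x - 0.71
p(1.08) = -12.27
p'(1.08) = -15.74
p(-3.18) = -71.51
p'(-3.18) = 43.56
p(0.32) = -4.33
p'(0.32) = -5.16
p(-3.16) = -70.65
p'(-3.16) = 43.28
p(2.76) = -58.37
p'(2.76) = -39.13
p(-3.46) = -84.26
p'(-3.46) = 47.45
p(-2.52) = -45.80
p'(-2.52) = 34.37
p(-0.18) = -3.49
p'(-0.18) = 1.80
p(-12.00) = -997.11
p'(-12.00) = 166.33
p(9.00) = -573.54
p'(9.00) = -125.99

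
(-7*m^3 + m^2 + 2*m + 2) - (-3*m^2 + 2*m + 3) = -7*m^3 + 4*m^2 - 1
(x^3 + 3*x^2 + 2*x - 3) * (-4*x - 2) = -4*x^4 - 14*x^3 - 14*x^2 + 8*x + 6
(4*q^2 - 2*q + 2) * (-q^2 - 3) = -4*q^4 + 2*q^3 - 14*q^2 + 6*q - 6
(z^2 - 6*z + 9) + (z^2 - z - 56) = 2*z^2 - 7*z - 47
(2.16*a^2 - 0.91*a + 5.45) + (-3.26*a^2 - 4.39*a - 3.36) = -1.1*a^2 - 5.3*a + 2.09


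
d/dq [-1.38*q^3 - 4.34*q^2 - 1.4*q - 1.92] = -4.14*q^2 - 8.68*q - 1.4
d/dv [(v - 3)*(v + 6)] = 2*v + 3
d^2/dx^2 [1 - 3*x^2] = -6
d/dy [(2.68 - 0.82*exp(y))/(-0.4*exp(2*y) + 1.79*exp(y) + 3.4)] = (-0.328*exp(2*y) + 2.144*exp(y) - 7.5852)*exp(y)/(0.16*exp(4*y) - 1.432*exp(3*y) + 0.4841*exp(2*y) + 12.172*exp(y) + 11.56)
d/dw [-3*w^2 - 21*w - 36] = -6*w - 21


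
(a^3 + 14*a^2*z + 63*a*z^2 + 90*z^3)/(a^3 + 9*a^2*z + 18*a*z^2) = (a + 5*z)/a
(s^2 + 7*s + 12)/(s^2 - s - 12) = (s + 4)/(s - 4)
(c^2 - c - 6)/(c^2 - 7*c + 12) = (c + 2)/(c - 4)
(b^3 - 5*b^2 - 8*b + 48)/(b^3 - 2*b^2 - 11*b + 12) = (b - 4)/(b - 1)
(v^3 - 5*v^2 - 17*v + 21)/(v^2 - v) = v - 4 - 21/v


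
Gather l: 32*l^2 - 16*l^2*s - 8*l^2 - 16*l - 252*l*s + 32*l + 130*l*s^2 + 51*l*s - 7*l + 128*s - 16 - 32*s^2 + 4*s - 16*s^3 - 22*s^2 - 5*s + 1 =l^2*(24 - 16*s) + l*(130*s^2 - 201*s + 9) - 16*s^3 - 54*s^2 + 127*s - 15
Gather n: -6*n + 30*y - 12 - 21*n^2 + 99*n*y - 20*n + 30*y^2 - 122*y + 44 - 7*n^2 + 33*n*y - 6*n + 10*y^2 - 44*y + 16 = -28*n^2 + n*(132*y - 32) + 40*y^2 - 136*y + 48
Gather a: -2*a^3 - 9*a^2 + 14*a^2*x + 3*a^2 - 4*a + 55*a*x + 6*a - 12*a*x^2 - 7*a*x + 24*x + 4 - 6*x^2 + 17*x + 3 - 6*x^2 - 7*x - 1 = -2*a^3 + a^2*(14*x - 6) + a*(-12*x^2 + 48*x + 2) - 12*x^2 + 34*x + 6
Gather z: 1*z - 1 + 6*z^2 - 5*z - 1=6*z^2 - 4*z - 2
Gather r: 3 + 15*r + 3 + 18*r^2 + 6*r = 18*r^2 + 21*r + 6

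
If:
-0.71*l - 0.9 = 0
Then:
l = -1.27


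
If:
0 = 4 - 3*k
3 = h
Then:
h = 3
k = 4/3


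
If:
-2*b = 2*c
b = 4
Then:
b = 4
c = -4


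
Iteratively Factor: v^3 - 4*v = (v - 2)*(v^2 + 2*v) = (v - 2)*(v + 2)*(v)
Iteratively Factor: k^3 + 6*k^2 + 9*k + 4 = (k + 4)*(k^2 + 2*k + 1) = (k + 1)*(k + 4)*(k + 1)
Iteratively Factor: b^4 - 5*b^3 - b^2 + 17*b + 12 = (b - 4)*(b^3 - b^2 - 5*b - 3) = (b - 4)*(b - 3)*(b^2 + 2*b + 1) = (b - 4)*(b - 3)*(b + 1)*(b + 1)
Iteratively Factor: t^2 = (t)*(t)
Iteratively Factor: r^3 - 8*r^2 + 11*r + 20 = (r - 4)*(r^2 - 4*r - 5) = (r - 5)*(r - 4)*(r + 1)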